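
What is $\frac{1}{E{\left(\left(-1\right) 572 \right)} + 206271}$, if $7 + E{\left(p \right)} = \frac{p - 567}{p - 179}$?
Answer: $\frac{751}{154905403} \approx 4.8481 \cdot 10^{-6}$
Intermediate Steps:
$E{\left(p \right)} = -7 + \frac{-567 + p}{-179 + p}$ ($E{\left(p \right)} = -7 + \frac{p - 567}{p - 179} = -7 + \frac{-567 + p}{-179 + p}$)
$\frac{1}{E{\left(\left(-1\right) 572 \right)} + 206271} = \frac{1}{\frac{2 \left(343 - 3 \left(\left(-1\right) 572\right)\right)}{-179 - 572} + 206271} = \frac{1}{\frac{2 \left(343 - -1716\right)}{-179 - 572} + 206271} = \frac{1}{\frac{2 \left(343 + 1716\right)}{-751} + 206271} = \frac{1}{2 \left(- \frac{1}{751}\right) 2059 + 206271} = \frac{1}{- \frac{4118}{751} + 206271} = \frac{1}{\frac{154905403}{751}} = \frac{751}{154905403}$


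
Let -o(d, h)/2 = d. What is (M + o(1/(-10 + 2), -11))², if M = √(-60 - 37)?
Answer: -1551/16 + I*√97/2 ≈ -96.938 + 4.9244*I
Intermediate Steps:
o(d, h) = -2*d
M = I*√97 (M = √(-97) = I*√97 ≈ 9.8489*I)
(M + o(1/(-10 + 2), -11))² = (I*√97 - 2/(-10 + 2))² = (I*√97 - 2/(-8))² = (I*√97 - 2*(-⅛))² = (I*√97 + ¼)² = (¼ + I*√97)²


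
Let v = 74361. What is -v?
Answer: -74361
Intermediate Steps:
-v = -1*74361 = -74361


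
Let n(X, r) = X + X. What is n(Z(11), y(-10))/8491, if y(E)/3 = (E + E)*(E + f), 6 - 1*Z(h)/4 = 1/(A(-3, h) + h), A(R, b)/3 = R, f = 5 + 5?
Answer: 44/8491 ≈ 0.0051820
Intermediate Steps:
f = 10
A(R, b) = 3*R
Z(h) = 24 - 4/(-9 + h) (Z(h) = 24 - 4/(3*(-3) + h) = 24 - 4/(-9 + h))
y(E) = 6*E*(10 + E) (y(E) = 3*((E + E)*(E + 10)) = 3*((2*E)*(10 + E)) = 3*(2*E*(10 + E)) = 6*E*(10 + E))
n(X, r) = 2*X
n(Z(11), y(-10))/8491 = (2*(4*(-55 + 6*11)/(-9 + 11)))/8491 = (2*(4*(-55 + 66)/2))*(1/8491) = (2*(4*(1/2)*11))*(1/8491) = (2*22)*(1/8491) = 44*(1/8491) = 44/8491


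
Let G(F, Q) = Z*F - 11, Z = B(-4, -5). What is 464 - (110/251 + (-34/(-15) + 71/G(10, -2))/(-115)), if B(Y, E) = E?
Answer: 12243602909/26411475 ≈ 463.57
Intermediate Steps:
Z = -5
G(F, Q) = -11 - 5*F (G(F, Q) = -5*F - 11 = -11 - 5*F)
464 - (110/251 + (-34/(-15) + 71/G(10, -2))/(-115)) = 464 - (110/251 + (-34/(-15) + 71/(-11 - 5*10))/(-115)) = 464 - (110*(1/251) + (-34*(-1/15) + 71/(-11 - 50))*(-1/115)) = 464 - (110/251 + (34/15 + 71/(-61))*(-1/115)) = 464 - (110/251 + (34/15 + 71*(-1/61))*(-1/115)) = 464 - (110/251 + (34/15 - 71/61)*(-1/115)) = 464 - (110/251 + (1009/915)*(-1/115)) = 464 - (110/251 - 1009/105225) = 464 - 1*11321491/26411475 = 464 - 11321491/26411475 = 12243602909/26411475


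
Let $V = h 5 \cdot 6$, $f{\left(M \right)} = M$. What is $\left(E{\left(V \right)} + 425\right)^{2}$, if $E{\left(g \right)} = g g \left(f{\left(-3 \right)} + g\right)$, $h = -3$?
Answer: $566820765625$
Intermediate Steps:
$V = -90$ ($V = \left(-3\right) 5 \cdot 6 = \left(-15\right) 6 = -90$)
$E{\left(g \right)} = g^{2} \left(-3 + g\right)$ ($E{\left(g \right)} = g g \left(-3 + g\right) = g^{2} \left(-3 + g\right)$)
$\left(E{\left(V \right)} + 425\right)^{2} = \left(\left(-90\right)^{2} \left(-3 - 90\right) + 425\right)^{2} = \left(8100 \left(-93\right) + 425\right)^{2} = \left(-753300 + 425\right)^{2} = \left(-752875\right)^{2} = 566820765625$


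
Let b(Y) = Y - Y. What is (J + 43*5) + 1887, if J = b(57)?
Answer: 2102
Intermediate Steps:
b(Y) = 0
J = 0
(J + 43*5) + 1887 = (0 + 43*5) + 1887 = (0 + 215) + 1887 = 215 + 1887 = 2102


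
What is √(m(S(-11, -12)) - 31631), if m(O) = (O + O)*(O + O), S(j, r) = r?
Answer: I*√31055 ≈ 176.22*I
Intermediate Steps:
m(O) = 4*O² (m(O) = (2*O)*(2*O) = 4*O²)
√(m(S(-11, -12)) - 31631) = √(4*(-12)² - 31631) = √(4*144 - 31631) = √(576 - 31631) = √(-31055) = I*√31055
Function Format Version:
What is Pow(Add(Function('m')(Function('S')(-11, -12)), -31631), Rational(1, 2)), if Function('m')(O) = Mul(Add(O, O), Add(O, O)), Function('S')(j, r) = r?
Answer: Mul(I, Pow(31055, Rational(1, 2))) ≈ Mul(176.22, I)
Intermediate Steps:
Function('m')(O) = Mul(4, Pow(O, 2)) (Function('m')(O) = Mul(Mul(2, O), Mul(2, O)) = Mul(4, Pow(O, 2)))
Pow(Add(Function('m')(Function('S')(-11, -12)), -31631), Rational(1, 2)) = Pow(Add(Mul(4, Pow(-12, 2)), -31631), Rational(1, 2)) = Pow(Add(Mul(4, 144), -31631), Rational(1, 2)) = Pow(Add(576, -31631), Rational(1, 2)) = Pow(-31055, Rational(1, 2)) = Mul(I, Pow(31055, Rational(1, 2)))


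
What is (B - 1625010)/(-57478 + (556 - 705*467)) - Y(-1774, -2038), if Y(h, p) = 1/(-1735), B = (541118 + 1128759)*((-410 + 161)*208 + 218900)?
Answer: -484148593138753/669982395 ≈ -7.2263e+5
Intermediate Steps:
B = 279049805716 (B = 1669877*(-249*208 + 218900) = 1669877*(-51792 + 218900) = 1669877*167108 = 279049805716)
Y(h, p) = -1/1735
(B - 1625010)/(-57478 + (556 - 705*467)) - Y(-1774, -2038) = (279049805716 - 1625010)/(-57478 + (556 - 705*467)) - 1*(-1/1735) = 279048180706/(-57478 + (556 - 329235)) + 1/1735 = 279048180706/(-57478 - 328679) + 1/1735 = 279048180706/(-386157) + 1/1735 = 279048180706*(-1/386157) + 1/1735 = -279048180706/386157 + 1/1735 = -484148593138753/669982395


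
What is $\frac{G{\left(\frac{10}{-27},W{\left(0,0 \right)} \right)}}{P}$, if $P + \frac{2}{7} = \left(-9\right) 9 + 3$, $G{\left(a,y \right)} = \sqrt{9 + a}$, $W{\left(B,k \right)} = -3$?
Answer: $- \frac{7 \sqrt{699}}{4932} \approx -0.037524$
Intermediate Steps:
$P = - \frac{548}{7}$ ($P = - \frac{2}{7} + \left(\left(-9\right) 9 + 3\right) = - \frac{2}{7} + \left(-81 + 3\right) = - \frac{2}{7} - 78 = - \frac{548}{7} \approx -78.286$)
$\frac{G{\left(\frac{10}{-27},W{\left(0,0 \right)} \right)}}{P} = \frac{\sqrt{9 + \frac{10}{-27}}}{- \frac{548}{7}} = \sqrt{9 + 10 \left(- \frac{1}{27}\right)} \left(- \frac{7}{548}\right) = \sqrt{9 - \frac{10}{27}} \left(- \frac{7}{548}\right) = \sqrt{\frac{233}{27}} \left(- \frac{7}{548}\right) = \frac{\sqrt{699}}{9} \left(- \frac{7}{548}\right) = - \frac{7 \sqrt{699}}{4932}$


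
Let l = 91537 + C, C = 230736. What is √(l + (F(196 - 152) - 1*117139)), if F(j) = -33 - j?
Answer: 53*√73 ≈ 452.83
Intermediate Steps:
l = 322273 (l = 91537 + 230736 = 322273)
√(l + (F(196 - 152) - 1*117139)) = √(322273 + ((-33 - (196 - 152)) - 1*117139)) = √(322273 + ((-33 - 1*44) - 117139)) = √(322273 + ((-33 - 44) - 117139)) = √(322273 + (-77 - 117139)) = √(322273 - 117216) = √205057 = 53*√73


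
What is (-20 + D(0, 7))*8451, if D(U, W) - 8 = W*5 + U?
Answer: 194373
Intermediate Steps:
D(U, W) = 8 + U + 5*W (D(U, W) = 8 + (W*5 + U) = 8 + (5*W + U) = 8 + (U + 5*W) = 8 + U + 5*W)
(-20 + D(0, 7))*8451 = (-20 + (8 + 0 + 5*7))*8451 = (-20 + (8 + 0 + 35))*8451 = (-20 + 43)*8451 = 23*8451 = 194373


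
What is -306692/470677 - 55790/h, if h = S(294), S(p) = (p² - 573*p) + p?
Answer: 85179949/2747812326 ≈ 0.030999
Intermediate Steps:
S(p) = p² - 572*p
h = -81732 (h = 294*(-572 + 294) = 294*(-278) = -81732)
-306692/470677 - 55790/h = -306692/470677 - 55790/(-81732) = -306692*1/470677 - 55790*(-1/81732) = -306692/470677 + 3985/5838 = 85179949/2747812326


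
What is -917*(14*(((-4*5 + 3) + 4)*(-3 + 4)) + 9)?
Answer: 158641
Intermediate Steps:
-917*(14*(((-4*5 + 3) + 4)*(-3 + 4)) + 9) = -917*(14*(((-20 + 3) + 4)*1) + 9) = -917*(14*((-17 + 4)*1) + 9) = -917*(14*(-13*1) + 9) = -917*(14*(-13) + 9) = -917*(-182 + 9) = -917*(-173) = 158641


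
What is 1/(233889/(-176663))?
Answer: -176663/233889 ≈ -0.75533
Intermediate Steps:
1/(233889/(-176663)) = 1/(233889*(-1/176663)) = 1/(-233889/176663) = -176663/233889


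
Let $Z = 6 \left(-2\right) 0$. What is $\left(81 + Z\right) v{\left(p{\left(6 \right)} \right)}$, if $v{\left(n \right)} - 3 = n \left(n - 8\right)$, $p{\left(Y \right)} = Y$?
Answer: $-729$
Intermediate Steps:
$v{\left(n \right)} = 3 + n \left(-8 + n\right)$ ($v{\left(n \right)} = 3 + n \left(n - 8\right) = 3 + n \left(-8 + n\right)$)
$Z = 0$ ($Z = \left(-12\right) 0 = 0$)
$\left(81 + Z\right) v{\left(p{\left(6 \right)} \right)} = \left(81 + 0\right) \left(3 + 6^{2} - 48\right) = 81 \left(3 + 36 - 48\right) = 81 \left(-9\right) = -729$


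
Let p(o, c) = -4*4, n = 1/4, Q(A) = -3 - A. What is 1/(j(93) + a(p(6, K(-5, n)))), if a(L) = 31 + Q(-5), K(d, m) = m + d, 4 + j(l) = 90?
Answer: 1/119 ≈ 0.0084034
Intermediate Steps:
j(l) = 86 (j(l) = -4 + 90 = 86)
n = ¼ ≈ 0.25000
K(d, m) = d + m
p(o, c) = -16
a(L) = 33 (a(L) = 31 + (-3 - 1*(-5)) = 31 + (-3 + 5) = 31 + 2 = 33)
1/(j(93) + a(p(6, K(-5, n)))) = 1/(86 + 33) = 1/119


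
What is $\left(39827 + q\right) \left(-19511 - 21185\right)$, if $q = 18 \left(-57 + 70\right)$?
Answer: $-1630322456$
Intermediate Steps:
$q = 234$ ($q = 18 \cdot 13 = 234$)
$\left(39827 + q\right) \left(-19511 - 21185\right) = \left(39827 + 234\right) \left(-19511 - 21185\right) = 40061 \left(-40696\right) = -1630322456$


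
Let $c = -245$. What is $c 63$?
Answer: $-15435$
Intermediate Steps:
$c 63 = \left(-245\right) 63 = -15435$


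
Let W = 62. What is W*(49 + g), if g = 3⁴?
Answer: 8060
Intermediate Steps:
g = 81
W*(49 + g) = 62*(49 + 81) = 62*130 = 8060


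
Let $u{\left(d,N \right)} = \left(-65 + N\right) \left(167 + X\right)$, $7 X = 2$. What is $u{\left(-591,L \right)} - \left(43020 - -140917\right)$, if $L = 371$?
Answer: $- \frac{929233}{7} \approx -1.3275 \cdot 10^{5}$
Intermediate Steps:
$X = \frac{2}{7}$ ($X = \frac{1}{7} \cdot 2 = \frac{2}{7} \approx 0.28571$)
$u{\left(d,N \right)} = - \frac{76115}{7} + \frac{1171 N}{7}$ ($u{\left(d,N \right)} = \left(-65 + N\right) \left(167 + \frac{2}{7}\right) = \left(-65 + N\right) \frac{1171}{7} = - \frac{76115}{7} + \frac{1171 N}{7}$)
$u{\left(-591,L \right)} - \left(43020 - -140917\right) = \left(- \frac{76115}{7} + \frac{1171}{7} \cdot 371\right) - \left(43020 - -140917\right) = \left(- \frac{76115}{7} + 62063\right) - \left(43020 + 140917\right) = \frac{358326}{7} - 183937 = - \frac{929233}{7}$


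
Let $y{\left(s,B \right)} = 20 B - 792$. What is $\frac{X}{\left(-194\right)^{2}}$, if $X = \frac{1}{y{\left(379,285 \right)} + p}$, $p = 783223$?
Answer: $\frac{1}{29662098316} \approx 3.3713 \cdot 10^{-11}$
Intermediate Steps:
$y{\left(s,B \right)} = -792 + 20 B$
$X = \frac{1}{788131}$ ($X = \frac{1}{\left(-792 + 20 \cdot 285\right) + 783223} = \frac{1}{\left(-792 + 5700\right) + 783223} = \frac{1}{4908 + 783223} = \frac{1}{788131} \approx 1.2688 \cdot 10^{-6}$)
$\frac{X}{\left(-194\right)^{2}} = \frac{1}{788131 \left(-194\right)^{2}} = \frac{1}{788131 \cdot 37636} = \frac{1}{788131} \cdot \frac{1}{37636} = \frac{1}{29662098316}$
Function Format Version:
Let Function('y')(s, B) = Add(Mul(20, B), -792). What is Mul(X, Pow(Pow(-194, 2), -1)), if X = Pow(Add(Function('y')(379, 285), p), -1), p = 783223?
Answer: Rational(1, 29662098316) ≈ 3.3713e-11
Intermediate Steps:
Function('y')(s, B) = Add(-792, Mul(20, B))
X = Rational(1, 788131) (X = Pow(Add(Add(-792, Mul(20, 285)), 783223), -1) = Pow(Add(Add(-792, 5700), 783223), -1) = Pow(Add(4908, 783223), -1) = Pow(788131, -1) = Rational(1, 788131) ≈ 1.2688e-6)
Mul(X, Pow(Pow(-194, 2), -1)) = Mul(Rational(1, 788131), Pow(Pow(-194, 2), -1)) = Mul(Rational(1, 788131), Pow(37636, -1)) = Mul(Rational(1, 788131), Rational(1, 37636)) = Rational(1, 29662098316)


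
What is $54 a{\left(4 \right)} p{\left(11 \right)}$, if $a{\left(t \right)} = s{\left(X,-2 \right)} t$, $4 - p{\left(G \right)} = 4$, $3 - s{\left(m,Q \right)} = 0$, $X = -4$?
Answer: $0$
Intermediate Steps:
$s{\left(m,Q \right)} = 3$ ($s{\left(m,Q \right)} = 3 - 0 = 3 + 0 = 3$)
$p{\left(G \right)} = 0$ ($p{\left(G \right)} = 4 - 4 = 0$)
$a{\left(t \right)} = 3 t$
$54 a{\left(4 \right)} p{\left(11 \right)} = 54 \cdot 3 \cdot 4 \cdot 0 = 54 \cdot 12 \cdot 0 = 648 \cdot 0 = 0$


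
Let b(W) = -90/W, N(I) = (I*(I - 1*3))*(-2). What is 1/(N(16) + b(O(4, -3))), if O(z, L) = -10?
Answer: -1/407 ≈ -0.0024570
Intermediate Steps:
N(I) = -2*I*(-3 + I) (N(I) = (I*(I - 3))*(-2) = (I*(-3 + I))*(-2) = -2*I*(-3 + I))
1/(N(16) + b(O(4, -3))) = 1/(2*16*(3 - 1*16) - 90/(-10)) = 1/(2*16*(3 - 16) - 90*(-⅒)) = 1/(2*16*(-13) + 9) = 1/(-416 + 9) = 1/(-407) = -1/407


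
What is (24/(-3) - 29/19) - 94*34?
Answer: -60905/19 ≈ -3205.5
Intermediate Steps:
(24/(-3) - 29/19) - 94*34 = (24*(-1/3) - 29*1/19) - 3196 = (-8 - 29/19) - 3196 = -181/19 - 3196 = -60905/19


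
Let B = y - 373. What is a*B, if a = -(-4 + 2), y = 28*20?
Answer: 374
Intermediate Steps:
y = 560
B = 187 (B = 560 - 373 = 187)
a = 2 (a = -1*(-2) = 2)
a*B = 2*187 = 374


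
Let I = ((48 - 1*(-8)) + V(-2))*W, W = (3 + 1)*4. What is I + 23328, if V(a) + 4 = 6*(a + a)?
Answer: 23776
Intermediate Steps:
V(a) = -4 + 12*a (V(a) = -4 + 6*(a + a) = -4 + 6*(2*a) = -4 + 12*a)
W = 16 (W = 4*4 = 16)
I = 448 (I = ((48 - 1*(-8)) + (-4 + 12*(-2)))*16 = ((48 + 8) + (-4 - 24))*16 = (56 - 28)*16 = 28*16 = 448)
I + 23328 = 448 + 23328 = 23776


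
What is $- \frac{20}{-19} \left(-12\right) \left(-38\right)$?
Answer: $480$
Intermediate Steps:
$- \frac{20}{-19} \left(-12\right) \left(-38\right) = \left(-20\right) \left(- \frac{1}{19}\right) \left(-12\right) \left(-38\right) = \frac{20}{19} \left(-12\right) \left(-38\right) = \left(- \frac{240}{19}\right) \left(-38\right) = 480$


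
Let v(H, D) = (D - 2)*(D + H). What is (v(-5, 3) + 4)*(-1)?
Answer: -2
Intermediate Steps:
v(H, D) = (-2 + D)*(D + H)
(v(-5, 3) + 4)*(-1) = ((3² - 2*3 - 2*(-5) + 3*(-5)) + 4)*(-1) = ((9 - 6 + 10 - 15) + 4)*(-1) = (-2 + 4)*(-1) = 2*(-1) = -2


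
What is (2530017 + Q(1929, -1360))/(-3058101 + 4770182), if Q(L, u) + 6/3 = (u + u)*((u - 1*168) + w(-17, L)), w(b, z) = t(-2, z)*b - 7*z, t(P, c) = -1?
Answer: 43368095/1712081 ≈ 25.331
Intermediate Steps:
w(b, z) = -b - 7*z
Q(L, u) = -2 + 2*u*(-151 + u - 7*L) (Q(L, u) = -2 + (u + u)*((u - 1*168) + (-1*(-17) - 7*L)) = -2 + (2*u)*((u - 168) + (17 - 7*L)) = -2 + (2*u)*((-168 + u) + (17 - 7*L)) = -2 + (2*u)*(-151 + u - 7*L) = -2 + 2*u*(-151 + u - 7*L))
(2530017 + Q(1929, -1360))/(-3058101 + 4770182) = (2530017 + (-2 - 302*(-1360) + 2*(-1360)² - 14*1929*(-1360)))/(-3058101 + 4770182) = (2530017 + (-2 + 410720 + 2*1849600 + 36728160))/1712081 = (2530017 + (-2 + 410720 + 3699200 + 36728160))*(1/1712081) = (2530017 + 40838078)*(1/1712081) = 43368095*(1/1712081) = 43368095/1712081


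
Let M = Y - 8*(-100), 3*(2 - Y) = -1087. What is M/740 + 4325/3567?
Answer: 7353677/2639580 ≈ 2.7859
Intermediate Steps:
Y = 1093/3 (Y = 2 - 1/3*(-1087) = 2 + 1087/3 = 1093/3 ≈ 364.33)
M = 3493/3 (M = 1093/3 - 8*(-100) = 1093/3 - 1*(-800) = 1093/3 + 800 = 3493/3 ≈ 1164.3)
M/740 + 4325/3567 = (3493/3)/740 + 4325/3567 = (3493/3)*(1/740) + 4325*(1/3567) = 3493/2220 + 4325/3567 = 7353677/2639580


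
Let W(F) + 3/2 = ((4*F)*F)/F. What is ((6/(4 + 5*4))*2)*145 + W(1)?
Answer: 75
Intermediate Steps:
W(F) = -3/2 + 4*F (W(F) = -3/2 + ((4*F)*F)/F = -3/2 + (4*F²)/F = -3/2 + 4*F)
((6/(4 + 5*4))*2)*145 + W(1) = ((6/(4 + 5*4))*2)*145 + (-3/2 + 4*1) = ((6/(4 + 20))*2)*145 + (-3/2 + 4) = ((6/24)*2)*145 + 5/2 = ((6*(1/24))*2)*145 + 5/2 = ((¼)*2)*145 + 5/2 = (½)*145 + 5/2 = 145/2 + 5/2 = 75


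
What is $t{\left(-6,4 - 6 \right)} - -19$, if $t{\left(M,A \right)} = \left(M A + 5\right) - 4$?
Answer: $32$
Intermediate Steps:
$t{\left(M,A \right)} = 1 + A M$ ($t{\left(M,A \right)} = \left(A M + 5\right) - 4 = \left(5 + A M\right) - 4 = 1 + A M$)
$t{\left(-6,4 - 6 \right)} - -19 = \left(1 + \left(4 - 6\right) \left(-6\right)\right) - -19 = \left(1 + \left(4 - 6\right) \left(-6\right)\right) + 19 = \left(1 - -12\right) + 19 = \left(1 + 12\right) + 19 = 13 + 19 = 32$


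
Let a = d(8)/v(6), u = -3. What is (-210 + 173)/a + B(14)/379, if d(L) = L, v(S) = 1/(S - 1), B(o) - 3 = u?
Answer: -37/40 ≈ -0.92500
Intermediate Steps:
B(o) = 0 (B(o) = 3 - 3 = 0)
v(S) = 1/(-1 + S)
a = 40 (a = 8/(1/(-1 + 6)) = 8/(1/5) = 8*5 = 40)
(-210 + 173)/a + B(14)/379 = (-210 + 173)/40 + 0/379 = -37*1/40 + 0*(1/379) = -37/40 + 0 = -37/40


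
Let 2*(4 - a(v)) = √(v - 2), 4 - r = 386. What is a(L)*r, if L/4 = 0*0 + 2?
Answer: -1528 + 191*√6 ≈ -1060.1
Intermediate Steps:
r = -382 (r = 4 - 1*386 = 4 - 386 = -382)
L = 8 (L = 4*(0*0 + 2) = 4*(0 + 2) = 4*2 = 8)
a(v) = 4 - √(-2 + v)/2 (a(v) = 4 - √(v - 2)/2 = 4 - √(-2 + v)/2)
a(L)*r = (4 - √(-2 + 8)/2)*(-382) = (4 - √6/2)*(-382) = -1528 + 191*√6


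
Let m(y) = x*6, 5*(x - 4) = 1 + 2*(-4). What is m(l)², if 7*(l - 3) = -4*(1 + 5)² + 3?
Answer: 6084/25 ≈ 243.36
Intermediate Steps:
x = 13/5 (x = 4 + (1 + 2*(-4))/5 = 4 + (1 - 8)/5 = 4 + (⅕)*(-7) = 4 - 7/5 = 13/5 ≈ 2.6000)
l = -120/7 (l = 3 + (-4*(1 + 5)² + 3)/7 = 3 + (-4*6² + 3)/7 = 3 + (-4*36 + 3)/7 = 3 + (-144 + 3)/7 = 3 + (⅐)*(-141) = 3 - 141/7 = -120/7 ≈ -17.143)
m(y) = 78/5 (m(y) = (13/5)*6 = 78/5)
m(l)² = (78/5)² = 6084/25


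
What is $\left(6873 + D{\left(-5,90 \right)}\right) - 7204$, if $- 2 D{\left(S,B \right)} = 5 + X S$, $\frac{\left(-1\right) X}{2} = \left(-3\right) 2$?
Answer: $- \frac{607}{2} \approx -303.5$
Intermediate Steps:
$X = 12$ ($X = - 2 \left(\left(-3\right) 2\right) = \left(-2\right) \left(-6\right) = 12$)
$D{\left(S,B \right)} = - \frac{5}{2} - 6 S$ ($D{\left(S,B \right)} = - \frac{5 + 12 S}{2} = - \frac{5}{2} - 6 S$)
$\left(6873 + D{\left(-5,90 \right)}\right) - 7204 = \left(6873 - - \frac{55}{2}\right) - 7204 = \left(6873 + \left(- \frac{5}{2} + 30\right)\right) - 7204 = \left(6873 + \frac{55}{2}\right) - 7204 = \frac{13801}{2} - 7204 = - \frac{607}{2}$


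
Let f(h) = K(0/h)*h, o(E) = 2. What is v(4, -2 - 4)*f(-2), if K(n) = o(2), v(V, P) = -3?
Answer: 12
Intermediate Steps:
K(n) = 2
f(h) = 2*h
v(4, -2 - 4)*f(-2) = -6*(-2) = -3*(-4) = 12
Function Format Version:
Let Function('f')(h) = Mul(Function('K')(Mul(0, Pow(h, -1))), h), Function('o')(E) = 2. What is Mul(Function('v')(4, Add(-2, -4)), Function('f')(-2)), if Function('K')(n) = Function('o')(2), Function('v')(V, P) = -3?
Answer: 12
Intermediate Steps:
Function('K')(n) = 2
Function('f')(h) = Mul(2, h)
Mul(Function('v')(4, Add(-2, -4)), Function('f')(-2)) = Mul(-3, Mul(2, -2)) = Mul(-3, -4) = 12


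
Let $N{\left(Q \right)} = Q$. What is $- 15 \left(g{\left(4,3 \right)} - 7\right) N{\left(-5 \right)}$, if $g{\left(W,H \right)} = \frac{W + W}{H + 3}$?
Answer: $-425$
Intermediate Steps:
$g{\left(W,H \right)} = \frac{2 W}{3 + H}$
$- 15 \left(g{\left(4,3 \right)} - 7\right) N{\left(-5 \right)} = - 15 \left(2 \cdot 4 \frac{1}{3 + 3} - 7\right) \left(-5\right) = - 15 \left(2 \cdot 4 \cdot \frac{1}{6} - 7\right) \left(-5\right) = - 15 \left(\frac{4}{3} - 7\right) \left(-5\right) = \left(-15\right) \left(- \frac{17}{3}\right) \left(-5\right) = 85 \left(-5\right) = -425$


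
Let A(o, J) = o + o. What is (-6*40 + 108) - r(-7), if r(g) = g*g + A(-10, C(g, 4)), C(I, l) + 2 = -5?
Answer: -161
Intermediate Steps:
C(I, l) = -7 (C(I, l) = -2 - 5 = -7)
A(o, J) = 2*o
r(g) = -20 + g² (r(g) = g*g + 2*(-10) = g² - 20 = -20 + g²)
(-6*40 + 108) - r(-7) = (-6*40 + 108) - (-20 + (-7)²) = (-240 + 108) - (-20 + 49) = -132 - 1*29 = -132 - 29 = -161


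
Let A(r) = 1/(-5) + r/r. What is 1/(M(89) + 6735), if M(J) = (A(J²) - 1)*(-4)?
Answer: 5/33679 ≈ 0.00014846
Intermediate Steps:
A(r) = ⅘ (A(r) = 1*(-⅕) + 1 = -⅕ + 1 = ⅘)
M(J) = ⅘ (M(J) = (⅘ - 1)*(-4) = -⅕*(-4) = ⅘)
1/(M(89) + 6735) = 1/(⅘ + 6735) = 1/(33679/5) = 5/33679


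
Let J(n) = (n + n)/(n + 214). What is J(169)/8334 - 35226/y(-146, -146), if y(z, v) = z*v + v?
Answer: -28107872228/16893247185 ≈ -1.6639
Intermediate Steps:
y(z, v) = v + v*z (y(z, v) = v*z + v = v + v*z)
J(n) = 2*n/(214 + n) (J(n) = (2*n)/(214 + n) = 2*n/(214 + n))
J(169)/8334 - 35226/y(-146, -146) = (2*169/(214 + 169))/8334 - 35226*(-1/(146*(1 - 146))) = (2*169/383)*(1/8334) - 35226/((-146*(-145))) = (2*169*(1/383))*(1/8334) - 35226/21170 = (338/383)*(1/8334) - 35226*1/21170 = 169/1595961 - 17613/10585 = -28107872228/16893247185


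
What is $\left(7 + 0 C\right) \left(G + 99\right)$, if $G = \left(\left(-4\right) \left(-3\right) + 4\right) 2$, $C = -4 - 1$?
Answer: $917$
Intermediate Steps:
$C = -5$ ($C = -4 - 1 = -5$)
$G = 32$ ($G = \left(12 + 4\right) 2 = 16 \cdot 2 = 32$)
$\left(7 + 0 C\right) \left(G + 99\right) = \left(7 + 0 \left(-5\right)\right) \left(32 + 99\right) = \left(7 + 0\right) 131 = 7 \cdot 131 = 917$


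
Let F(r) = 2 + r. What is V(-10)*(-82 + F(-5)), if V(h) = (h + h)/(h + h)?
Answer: -85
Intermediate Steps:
V(h) = 1 (V(h) = (2*h)/((2*h)) = (2*h)*(1/(2*h)) = 1)
V(-10)*(-82 + F(-5)) = 1*(-82 + (2 - 5)) = 1*(-82 - 3) = 1*(-85) = -85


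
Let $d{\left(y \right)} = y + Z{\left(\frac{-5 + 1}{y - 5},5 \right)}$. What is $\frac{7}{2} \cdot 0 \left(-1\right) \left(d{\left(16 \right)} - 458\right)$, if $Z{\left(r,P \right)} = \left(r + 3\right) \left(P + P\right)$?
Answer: $0$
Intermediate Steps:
$Z{\left(r,P \right)} = 2 P \left(3 + r\right)$ ($Z{\left(r,P \right)} = \left(3 + r\right) 2 P = 2 P \left(3 + r\right)$)
$d{\left(y \right)} = 30 + y - \frac{40}{-5 + y}$ ($d{\left(y \right)} = y + 2 \cdot 5 \left(3 + \frac{-5 + 1}{y - 5}\right) = y + 2 \cdot 5 \left(3 - \frac{4}{-5 + y}\right) = y + \left(30 - \frac{40}{-5 + y}\right) = 30 + y - \frac{40}{-5 + y}$)
$\frac{7}{2} \cdot 0 \left(-1\right) \left(d{\left(16 \right)} - 458\right) = \frac{7}{2} \cdot 0 \left(-1\right) \left(\frac{-190 + 16^{2} + 25 \cdot 16}{-5 + 16} - 458\right) = 7 \cdot \frac{1}{2} \cdot 0 \left(-1\right) \left(\frac{-190 + 256 + 400}{11} - 458\right) = \frac{7}{2} \cdot 0 \left(-1\right) \left(\frac{1}{11} \cdot 466 - 458\right) = 0 \left(-1\right) \left(\frac{466}{11} - 458\right) = 0 \left(- \frac{4572}{11}\right) = 0$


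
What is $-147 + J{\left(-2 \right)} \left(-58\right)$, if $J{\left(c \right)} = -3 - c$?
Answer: $-89$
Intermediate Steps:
$-147 + J{\left(-2 \right)} \left(-58\right) = -147 + \left(-3 - -2\right) \left(-58\right) = -147 + \left(-3 + 2\right) \left(-58\right) = -147 - -58 = -147 + 58 = -89$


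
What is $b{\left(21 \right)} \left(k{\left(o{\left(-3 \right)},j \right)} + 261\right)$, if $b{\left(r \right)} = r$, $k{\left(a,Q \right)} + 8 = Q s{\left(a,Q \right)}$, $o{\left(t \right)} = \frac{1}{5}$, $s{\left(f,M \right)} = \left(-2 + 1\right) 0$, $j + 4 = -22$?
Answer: $5313$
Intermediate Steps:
$j = -26$ ($j = -4 - 22 = -26$)
$s{\left(f,M \right)} = 0$ ($s{\left(f,M \right)} = \left(-1\right) 0 = 0$)
$o{\left(t \right)} = \frac{1}{5}$
$k{\left(a,Q \right)} = -8$ ($k{\left(a,Q \right)} = -8 + Q 0 = -8 + 0 = -8$)
$b{\left(21 \right)} \left(k{\left(o{\left(-3 \right)},j \right)} + 261\right) = 21 \left(-8 + 261\right) = 21 \cdot 253 = 5313$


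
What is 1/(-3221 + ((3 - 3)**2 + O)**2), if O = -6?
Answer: -1/3185 ≈ -0.00031397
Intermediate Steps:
1/(-3221 + ((3 - 3)**2 + O)**2) = 1/(-3221 + ((3 - 3)**2 - 6)**2) = 1/(-3221 + (0**2 - 6)**2) = 1/(-3221 + (0 - 6)**2) = 1/(-3221 + (-6)**2) = 1/(-3221 + 36) = 1/(-3185) = -1/3185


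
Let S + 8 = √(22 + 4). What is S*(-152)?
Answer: 1216 - 152*√26 ≈ 440.95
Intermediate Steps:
S = -8 + √26 (S = -8 + √(22 + 4) = -8 + √26 ≈ -2.9010)
S*(-152) = (-8 + √26)*(-152) = 1216 - 152*√26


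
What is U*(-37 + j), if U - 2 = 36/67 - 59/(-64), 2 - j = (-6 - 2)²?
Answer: -1468467/4288 ≈ -342.46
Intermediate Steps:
j = -62 (j = 2 - (-6 - 2)² = 2 - 1*(-8)² = 2 - 1*64 = 2 - 64 = -62)
U = 14833/4288 (U = 2 + (36/67 - 59/(-64)) = 2 + (36*(1/67) - 59*(-1/64)) = 2 + (36/67 + 59/64) = 2 + 6257/4288 = 14833/4288 ≈ 3.4592)
U*(-37 + j) = 14833*(-37 - 62)/4288 = (14833/4288)*(-99) = -1468467/4288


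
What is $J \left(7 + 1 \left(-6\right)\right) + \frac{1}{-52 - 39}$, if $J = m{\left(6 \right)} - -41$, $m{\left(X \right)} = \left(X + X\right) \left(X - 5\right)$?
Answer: $\frac{4822}{91} \approx 52.989$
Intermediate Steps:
$m{\left(X \right)} = 2 X \left(-5 + X\right)$
$J = 53$ ($J = 2 \cdot 6 \left(-5 + 6\right) - -41 = 2 \cdot 6 \cdot 1 + 41 = 12 + 41 = 53$)
$J \left(7 + 1 \left(-6\right)\right) + \frac{1}{-52 - 39} = 53 \left(7 + 1 \left(-6\right)\right) + \frac{1}{-52 - 39} = 53 \left(7 - 6\right) + \frac{1}{-91} = 53 \cdot 1 - \frac{1}{91} = 53 - \frac{1}{91} = \frac{4822}{91}$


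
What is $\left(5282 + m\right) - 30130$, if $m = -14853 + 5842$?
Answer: $-33859$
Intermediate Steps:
$m = -9011$
$\left(5282 + m\right) - 30130 = \left(5282 - 9011\right) - 30130 = -3729 - 30130 = -33859$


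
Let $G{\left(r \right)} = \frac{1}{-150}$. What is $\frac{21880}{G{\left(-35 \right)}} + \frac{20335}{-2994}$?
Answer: $- \frac{9826328335}{2994} \approx -3.282 \cdot 10^{6}$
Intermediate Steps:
$G{\left(r \right)} = - \frac{1}{150}$
$\frac{21880}{G{\left(-35 \right)}} + \frac{20335}{-2994} = \frac{21880}{- \frac{1}{150}} + \frac{20335}{-2994} = 21880 \left(-150\right) + 20335 \left(- \frac{1}{2994}\right) = -3282000 - \frac{20335}{2994} = - \frac{9826328335}{2994}$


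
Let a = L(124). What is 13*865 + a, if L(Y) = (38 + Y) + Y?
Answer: 11531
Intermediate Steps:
L(Y) = 38 + 2*Y
a = 286 (a = 38 + 2*124 = 38 + 248 = 286)
13*865 + a = 13*865 + 286 = 11245 + 286 = 11531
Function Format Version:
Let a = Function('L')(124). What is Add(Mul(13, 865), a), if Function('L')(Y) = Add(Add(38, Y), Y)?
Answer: 11531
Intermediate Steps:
Function('L')(Y) = Add(38, Mul(2, Y))
a = 286 (a = Add(38, Mul(2, 124)) = Add(38, 248) = 286)
Add(Mul(13, 865), a) = Add(Mul(13, 865), 286) = Add(11245, 286) = 11531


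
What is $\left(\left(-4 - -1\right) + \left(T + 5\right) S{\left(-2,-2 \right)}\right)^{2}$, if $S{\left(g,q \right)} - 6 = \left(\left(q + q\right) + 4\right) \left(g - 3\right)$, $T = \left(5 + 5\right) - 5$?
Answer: $3249$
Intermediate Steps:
$T = 5$ ($T = 10 - 5 = 5$)
$S{\left(g,q \right)} = 6 + \left(-3 + g\right) \left(4 + 2 q\right)$ ($S{\left(g,q \right)} = 6 + \left(\left(q + q\right) + 4\right) \left(g - 3\right) = 6 + \left(2 q + 4\right) \left(-3 + g\right) = 6 + \left(4 + 2 q\right) \left(-3 + g\right) = 6 + \left(-3 + g\right) \left(4 + 2 q\right)$)
$\left(\left(-4 - -1\right) + \left(T + 5\right) S{\left(-2,-2 \right)}\right)^{2} = \left(\left(-4 - -1\right) + \left(5 + 5\right) \left(-6 - -12 + 4 \left(-2\right) + 2 \left(-2\right) \left(-2\right)\right)\right)^{2} = \left(\left(-4 + 1\right) + 10 \left(-6 + 12 - 8 + 8\right)\right)^{2} = \left(-3 + 10 \cdot 6\right)^{2} = \left(-3 + 60\right)^{2} = 57^{2} = 3249$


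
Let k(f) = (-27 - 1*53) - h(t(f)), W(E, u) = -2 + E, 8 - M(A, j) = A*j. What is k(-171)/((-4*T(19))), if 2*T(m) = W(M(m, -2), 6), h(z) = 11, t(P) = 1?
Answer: 91/88 ≈ 1.0341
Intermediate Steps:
M(A, j) = 8 - A*j
T(m) = 3 + m (T(m) = (-2 + (8 - 1*m*(-2)))/2 = (-2 + (8 + 2*m))/2 = (6 + 2*m)/2 = 3 + m)
k(f) = -91 (k(f) = (-27 - 1*53) - 1*11 = (-27 - 53) - 11 = -80 - 11 = -91)
k(-171)/((-4*T(19))) = -91*(-1/(4*(3 + 19))) = -91/((-4*22)) = -91/(-88) = -91*(-1/88) = 91/88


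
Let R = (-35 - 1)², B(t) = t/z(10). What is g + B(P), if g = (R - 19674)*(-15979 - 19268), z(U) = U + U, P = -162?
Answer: 6477693579/10 ≈ 6.4777e+8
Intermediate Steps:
z(U) = 2*U
B(t) = t/20 (B(t) = t/((2*10)) = t/20)
R = 1296 (R = (-36)² = 1296)
g = 647769366 (g = (1296 - 19674)*(-15979 - 19268) = -18378*(-35247) = 647769366)
g + B(P) = 647769366 + (1/20)*(-162) = 647769366 - 81/10 = 6477693579/10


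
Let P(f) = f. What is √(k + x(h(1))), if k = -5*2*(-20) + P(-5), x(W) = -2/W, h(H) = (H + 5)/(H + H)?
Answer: √1749/3 ≈ 13.940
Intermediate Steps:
h(H) = (5 + H)/(2*H) (h(H) = (5 + H)/((2*H)) = (5 + H)*(1/(2*H)) = (5 + H)/(2*H))
k = 195 (k = -5*2*(-20) - 5 = -10*(-20) - 5 = 200 - 5 = 195)
√(k + x(h(1))) = √(195 - 2*2/(5 + 1)) = √(195 - 2/((½)*1*6)) = √(195 - 2/3) = √(195 - 2*⅓) = √(195 - ⅔) = √(583/3) = √1749/3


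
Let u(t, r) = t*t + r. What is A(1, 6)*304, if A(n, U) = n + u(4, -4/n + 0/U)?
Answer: 3952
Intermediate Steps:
u(t, r) = r + t² (u(t, r) = t² + r = r + t²)
A(n, U) = 16 + n - 4/n (A(n, U) = n + ((-4/n + 0/U) + 4²) = n + ((-4/n + 0) + 16) = n + (-4/n + 16) = n + (16 - 4/n) = 16 + n - 4/n)
A(1, 6)*304 = (16 + 1 - 4/1)*304 = (16 + 1 - 4*1)*304 = (16 + 1 - 4)*304 = 13*304 = 3952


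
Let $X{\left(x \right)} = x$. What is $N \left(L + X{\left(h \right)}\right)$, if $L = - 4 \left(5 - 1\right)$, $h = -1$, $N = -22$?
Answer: $374$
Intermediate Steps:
$L = -16$ ($L = \left(-4\right) 4 = -16$)
$N \left(L + X{\left(h \right)}\right) = - 22 \left(-16 - 1\right) = \left(-22\right) \left(-17\right) = 374$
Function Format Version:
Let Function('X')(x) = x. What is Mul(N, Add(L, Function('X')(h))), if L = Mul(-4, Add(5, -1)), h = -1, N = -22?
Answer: 374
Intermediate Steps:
L = -16 (L = Mul(-4, 4) = -16)
Mul(N, Add(L, Function('X')(h))) = Mul(-22, Add(-16, -1)) = Mul(-22, -17) = 374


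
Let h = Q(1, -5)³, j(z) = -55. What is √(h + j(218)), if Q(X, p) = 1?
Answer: 3*I*√6 ≈ 7.3485*I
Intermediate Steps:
h = 1 (h = 1³ = 1)
√(h + j(218)) = √(1 - 55) = √(-54) = 3*I*√6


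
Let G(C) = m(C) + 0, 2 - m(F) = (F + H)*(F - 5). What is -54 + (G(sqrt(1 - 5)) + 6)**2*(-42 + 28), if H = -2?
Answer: 2634 - 784*I ≈ 2634.0 - 784.0*I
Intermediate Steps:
m(F) = 2 - (-5 + F)*(-2 + F) (m(F) = 2 - (F - 2)*(F - 5) = 2 - (-2 + F)*(-5 + F) = 2 - (-5 + F)*(-2 + F))
G(C) = -8 - C**2 + 7*C (G(C) = (-8 - C**2 + 7*C) + 0 = -8 - C**2 + 7*C)
-54 + (G(sqrt(1 - 5)) + 6)**2*(-42 + 28) = -54 + ((-8 - (sqrt(1 - 5))**2 + 7*sqrt(1 - 5)) + 6)**2*(-42 + 28) = -54 + ((-8 - (sqrt(-4))**2 + 7*sqrt(-4)) + 6)**2*(-14) = -54 + ((-8 - (2*I)**2 + 7*(2*I)) + 6)**2*(-14) = -54 + ((-8 - 1*(-4) + 14*I) + 6)**2*(-14) = -54 + ((-8 + 4 + 14*I) + 6)**2*(-14) = -54 + ((-4 + 14*I) + 6)**2*(-14) = -54 + (2 + 14*I)**2*(-14) = -54 - 14*(2 + 14*I)**2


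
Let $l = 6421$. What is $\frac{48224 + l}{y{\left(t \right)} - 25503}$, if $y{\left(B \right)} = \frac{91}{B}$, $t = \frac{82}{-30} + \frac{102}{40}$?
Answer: $- \frac{200365}{95331} \approx -2.1018$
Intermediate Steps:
$t = - \frac{11}{60}$ ($t = 82 \left(- \frac{1}{30}\right) + 102 \cdot \frac{1}{40} = - \frac{41}{15} + \frac{51}{20} = - \frac{11}{60} \approx -0.18333$)
$\frac{48224 + l}{y{\left(t \right)} - 25503} = \frac{48224 + 6421}{\frac{91}{- \frac{11}{60}} - 25503} = \frac{54645}{91 \left(- \frac{60}{11}\right) - 25503} = \frac{54645}{- \frac{5460}{11} - 25503} = \frac{54645}{- \frac{285993}{11}} = 54645 \left(- \frac{11}{285993}\right) = - \frac{200365}{95331}$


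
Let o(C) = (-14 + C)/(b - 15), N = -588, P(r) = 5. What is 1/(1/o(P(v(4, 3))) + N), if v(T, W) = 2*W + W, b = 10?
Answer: -9/5287 ≈ -0.0017023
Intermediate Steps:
v(T, W) = 3*W
o(C) = 14/5 - C/5 (o(C) = (-14 + C)/(10 - 15) = (-14 + C)/(-5) = (-14 + C)*(-⅕) = 14/5 - C/5)
1/(1/o(P(v(4, 3))) + N) = 1/(1/(14/5 - ⅕*5) - 588) = 1/(1/(14/5 - 1) - 588) = 1/(1/(9/5) - 588) = 1/(5/9 - 588) = 1/(-5287/9) = -9/5287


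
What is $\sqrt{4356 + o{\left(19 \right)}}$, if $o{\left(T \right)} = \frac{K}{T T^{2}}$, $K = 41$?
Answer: $\frac{\sqrt{567679055}}{361} \approx 66.0$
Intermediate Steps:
$o{\left(T \right)} = \frac{41}{T^{3}}$ ($o{\left(T \right)} = \frac{41}{T T^{2}} = \frac{41}{T^{3}}$)
$\sqrt{4356 + o{\left(19 \right)}} = \sqrt{4356 + \frac{41}{6859}} = \sqrt{\frac{29877845}{6859}} = \frac{\sqrt{567679055}}{361}$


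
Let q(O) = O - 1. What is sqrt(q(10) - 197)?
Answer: 2*I*sqrt(47) ≈ 13.711*I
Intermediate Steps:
q(O) = -1 + O
sqrt(q(10) - 197) = sqrt((-1 + 10) - 197) = sqrt(9 - 197) = sqrt(-188) = 2*I*sqrt(47)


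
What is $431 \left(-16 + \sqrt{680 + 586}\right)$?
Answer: $-6896 + 431 \sqrt{1266} \approx 8439.4$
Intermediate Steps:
$431 \left(-16 + \sqrt{680 + 586}\right) = 431 \left(-16 + \sqrt{1266}\right) = -6896 + 431 \sqrt{1266}$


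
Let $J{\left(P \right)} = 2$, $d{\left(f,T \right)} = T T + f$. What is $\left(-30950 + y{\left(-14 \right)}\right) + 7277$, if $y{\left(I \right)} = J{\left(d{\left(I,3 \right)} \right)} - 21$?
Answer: $-23692$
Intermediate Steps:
$d{\left(f,T \right)} = f + T^{2}$ ($d{\left(f,T \right)} = T^{2} + f = f + T^{2}$)
$y{\left(I \right)} = -19$ ($y{\left(I \right)} = 2 - 21 = -19$)
$\left(-30950 + y{\left(-14 \right)}\right) + 7277 = \left(-30950 - 19\right) + 7277 = -30969 + 7277 = -23692$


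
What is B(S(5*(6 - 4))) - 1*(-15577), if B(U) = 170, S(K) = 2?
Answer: 15747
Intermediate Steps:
B(S(5*(6 - 4))) - 1*(-15577) = 170 - 1*(-15577) = 170 + 15577 = 15747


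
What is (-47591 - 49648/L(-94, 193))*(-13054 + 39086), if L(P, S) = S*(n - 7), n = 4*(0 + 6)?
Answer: -4066086957008/3281 ≈ -1.2393e+9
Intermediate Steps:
n = 24 (n = 4*6 = 24)
L(P, S) = 17*S (L(P, S) = S*(24 - 7) = S*17 = 17*S)
(-47591 - 49648/L(-94, 193))*(-13054 + 39086) = (-47591 - 49648/(17*193))*(-13054 + 39086) = (-47591 - 49648/3281)*26032 = -156195719/3281*26032 = -4066086957008/3281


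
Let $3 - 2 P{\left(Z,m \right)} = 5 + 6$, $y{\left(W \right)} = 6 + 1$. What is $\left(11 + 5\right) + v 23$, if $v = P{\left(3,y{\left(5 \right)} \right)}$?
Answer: $-76$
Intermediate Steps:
$y{\left(W \right)} = 7$
$P{\left(Z,m \right)} = -4$ ($P{\left(Z,m \right)} = \frac{3}{2} - \frac{5 + 6}{2} = \frac{3}{2} - \frac{11}{2} = -4$)
$v = -4$
$\left(11 + 5\right) + v 23 = \left(11 + 5\right) - 92 = 16 - 92 = -76$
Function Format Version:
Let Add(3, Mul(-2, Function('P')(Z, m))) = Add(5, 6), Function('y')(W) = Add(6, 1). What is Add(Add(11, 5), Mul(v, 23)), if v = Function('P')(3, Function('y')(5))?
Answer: -76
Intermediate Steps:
Function('y')(W) = 7
Function('P')(Z, m) = -4 (Function('P')(Z, m) = Add(Rational(3, 2), Mul(Rational(-1, 2), Add(5, 6))) = Add(Rational(3, 2), Mul(Rational(-1, 2), 11)) = Add(Rational(3, 2), Rational(-11, 2)) = -4)
v = -4
Add(Add(11, 5), Mul(v, 23)) = Add(Add(11, 5), Mul(-4, 23)) = Add(16, -92) = -76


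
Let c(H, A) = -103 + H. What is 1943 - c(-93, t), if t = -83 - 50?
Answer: 2139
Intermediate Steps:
t = -133
1943 - c(-93, t) = 1943 - (-103 - 93) = 1943 - 1*(-196) = 1943 + 196 = 2139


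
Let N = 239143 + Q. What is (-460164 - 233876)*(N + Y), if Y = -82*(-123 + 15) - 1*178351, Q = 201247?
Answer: -188011965800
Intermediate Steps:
N = 440390 (N = 239143 + 201247 = 440390)
Y = -169495 (Y = -82*(-108) - 178351 = 8856 - 178351 = -169495)
(-460164 - 233876)*(N + Y) = (-460164 - 233876)*(440390 - 169495) = -694040*270895 = -188011965800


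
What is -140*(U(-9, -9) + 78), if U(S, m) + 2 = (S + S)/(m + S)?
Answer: -10780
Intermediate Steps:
U(S, m) = -2 + 2*S/(S + m) (U(S, m) = -2 + (S + S)/(m + S) = -2 + (2*S)/(S + m) = -2 + 2*S/(S + m))
-140*(U(-9, -9) + 78) = -140*(-2*(-9)/(-9 - 9) + 78) = -140*(-2*(-9)/(-18) + 78) = -140*(-2*(-9)*(-1/18) + 78) = -140*(-1 + 78) = -140*77 = -10780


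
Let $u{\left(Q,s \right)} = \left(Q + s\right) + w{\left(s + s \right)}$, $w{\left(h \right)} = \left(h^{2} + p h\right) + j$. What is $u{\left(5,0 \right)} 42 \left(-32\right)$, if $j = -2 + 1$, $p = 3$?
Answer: $-5376$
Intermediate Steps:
$j = -1$
$w{\left(h \right)} = -1 + h^{2} + 3 h$ ($w{\left(h \right)} = \left(h^{2} + 3 h\right) - 1 = -1 + h^{2} + 3 h$)
$u{\left(Q,s \right)} = -1 + Q + 4 s^{2} + 7 s$ ($u{\left(Q,s \right)} = \left(Q + s\right) + \left(-1 + \left(s + s\right)^{2} + 3 \left(s + s\right)\right) = \left(Q + s\right) + \left(-1 + \left(2 s\right)^{2} + 3 \cdot 2 s\right) = \left(Q + s\right) + \left(-1 + 4 s^{2} + 6 s\right) = -1 + Q + 4 s^{2} + 7 s$)
$u{\left(5,0 \right)} 42 \left(-32\right) = \left(-1 + 5 + 4 \cdot 0^{2} + 7 \cdot 0\right) 42 \left(-32\right) = \left(-1 + 5 + 4 \cdot 0 + 0\right) 42 \left(-32\right) = \left(-1 + 5 + 0 + 0\right) 42 \left(-32\right) = 4 \cdot 42 \left(-32\right) = 168 \left(-32\right) = -5376$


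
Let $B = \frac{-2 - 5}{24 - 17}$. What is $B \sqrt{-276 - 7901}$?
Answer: $- i \sqrt{8177} \approx - 90.427 i$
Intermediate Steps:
$B = -1$ ($B = - \frac{7}{7} = \left(-7\right) \frac{1}{7} = -1$)
$B \sqrt{-276 - 7901} = - \sqrt{-276 - 7901} = - \sqrt{-8177} = - i \sqrt{8177}$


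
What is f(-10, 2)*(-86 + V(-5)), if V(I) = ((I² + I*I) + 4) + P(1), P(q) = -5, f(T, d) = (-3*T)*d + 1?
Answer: -2257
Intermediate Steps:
f(T, d) = 1 - 3*T*d (f(T, d) = -3*T*d + 1 = 1 - 3*T*d)
V(I) = -1 + 2*I² (V(I) = ((I² + I*I) + 4) - 5 = ((I² + I²) + 4) - 5 = (2*I² + 4) - 5 = (4 + 2*I²) - 5 = -1 + 2*I²)
f(-10, 2)*(-86 + V(-5)) = (1 - 3*(-10)*2)*(-86 + (-1 + 2*(-5)²)) = (1 + 60)*(-86 + (-1 + 2*25)) = 61*(-86 + (-1 + 50)) = 61*(-86 + 49) = 61*(-37) = -2257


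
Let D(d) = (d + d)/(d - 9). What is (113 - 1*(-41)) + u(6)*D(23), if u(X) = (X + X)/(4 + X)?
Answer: 5528/35 ≈ 157.94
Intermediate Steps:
D(d) = 2*d/(-9 + d) (D(d) = (2*d)/(-9 + d) = 2*d/(-9 + d))
u(X) = 2*X/(4 + X) (u(X) = (2*X)/(4 + X) = 2*X/(4 + X))
(113 - 1*(-41)) + u(6)*D(23) = (113 - 1*(-41)) + (2*6/(4 + 6))*(2*23/(-9 + 23)) = (113 + 41) + (2*6/10)*(2*23/14) = 154 + (2*6*(1/10))*(2*23*(1/14)) = 154 + (6/5)*(23/7) = 154 + 138/35 = 5528/35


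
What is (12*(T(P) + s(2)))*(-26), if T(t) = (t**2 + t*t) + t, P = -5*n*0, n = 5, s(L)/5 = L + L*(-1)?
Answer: 0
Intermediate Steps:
s(L) = 0 (s(L) = 5*(L + L*(-1)) = 5*(L - L) = 5*0 = 0)
P = 0 (P = -5*5*0 = -25*0 = 0)
T(t) = t + 2*t**2 (T(t) = (t**2 + t**2) + t = 2*t**2 + t = t + 2*t**2)
(12*(T(P) + s(2)))*(-26) = (12*(0*(1 + 2*0) + 0))*(-26) = (12*(0*(1 + 0) + 0))*(-26) = (12*(0*1 + 0))*(-26) = (12*(0 + 0))*(-26) = (12*0)*(-26) = 0*(-26) = 0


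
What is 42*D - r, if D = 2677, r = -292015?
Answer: 404449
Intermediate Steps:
42*D - r = 42*2677 - 1*(-292015) = 112434 + 292015 = 404449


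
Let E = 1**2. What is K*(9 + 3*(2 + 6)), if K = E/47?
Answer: 33/47 ≈ 0.70213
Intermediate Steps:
E = 1
K = 1/47 ≈ 0.021277
K*(9 + 3*(2 + 6)) = (9 + 3*(2 + 6))/47 = (9 + 3*8)/47 = (9 + 24)/47 = (1/47)*33 = 33/47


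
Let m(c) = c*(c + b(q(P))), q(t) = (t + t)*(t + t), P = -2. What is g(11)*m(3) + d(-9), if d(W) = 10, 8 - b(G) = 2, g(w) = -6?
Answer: -152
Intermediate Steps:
q(t) = 4*t² (q(t) = (2*t)*(2*t) = 4*t²)
b(G) = 6 (b(G) = 8 - 1*2 = 8 - 2 = 6)
m(c) = c*(6 + c) (m(c) = c*(c + 6) = c*(6 + c))
g(11)*m(3) + d(-9) = -18*(6 + 3) + 10 = -18*9 + 10 = -6*27 + 10 = -162 + 10 = -152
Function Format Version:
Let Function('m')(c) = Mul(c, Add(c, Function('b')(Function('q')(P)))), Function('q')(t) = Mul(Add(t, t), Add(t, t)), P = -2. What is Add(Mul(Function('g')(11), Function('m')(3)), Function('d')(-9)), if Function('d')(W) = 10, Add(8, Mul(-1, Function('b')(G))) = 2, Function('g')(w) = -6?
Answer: -152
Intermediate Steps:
Function('q')(t) = Mul(4, Pow(t, 2)) (Function('q')(t) = Mul(Mul(2, t), Mul(2, t)) = Mul(4, Pow(t, 2)))
Function('b')(G) = 6 (Function('b')(G) = Add(8, Mul(-1, 2)) = Add(8, -2) = 6)
Function('m')(c) = Mul(c, Add(6, c)) (Function('m')(c) = Mul(c, Add(c, 6)) = Mul(c, Add(6, c)))
Add(Mul(Function('g')(11), Function('m')(3)), Function('d')(-9)) = Add(Mul(-6, Mul(3, Add(6, 3))), 10) = Add(Mul(-6, Mul(3, 9)), 10) = Add(Mul(-6, 27), 10) = Add(-162, 10) = -152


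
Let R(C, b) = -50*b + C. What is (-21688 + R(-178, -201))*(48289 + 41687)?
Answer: -1063156416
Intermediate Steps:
R(C, b) = C - 50*b
(-21688 + R(-178, -201))*(48289 + 41687) = (-21688 + (-178 - 50*(-201)))*(48289 + 41687) = (-21688 + (-178 + 10050))*89976 = (-21688 + 9872)*89976 = -11816*89976 = -1063156416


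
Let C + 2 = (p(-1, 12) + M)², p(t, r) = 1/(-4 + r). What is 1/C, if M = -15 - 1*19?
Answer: 64/73313 ≈ 0.00087297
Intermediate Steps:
M = -34 (M = -15 - 19 = -34)
C = 73313/64 (C = -2 + (1/(-4 + 12) - 34)² = -2 + (1/8 - 34)² = -2 + (⅛ - 34)² = -2 + (-271/8)² = -2 + 73441/64 = 73313/64 ≈ 1145.5)
1/C = 1/(73313/64) = 64/73313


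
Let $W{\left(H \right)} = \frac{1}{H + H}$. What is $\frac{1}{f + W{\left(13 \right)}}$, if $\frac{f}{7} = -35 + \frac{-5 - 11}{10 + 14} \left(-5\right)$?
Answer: $- \frac{78}{17287} \approx -0.0045121$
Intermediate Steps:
$W{\left(H \right)} = \frac{1}{2 H}$
$f = - \frac{665}{3}$ ($f = 7 \left(-35 + \frac{-5 - 11}{10 + 14} \left(-5\right)\right) = 7 \left(-35 + - \frac{16}{24} \left(-5\right)\right) = 7 \left(-35 + \left(-16\right) \frac{1}{24} \left(-5\right)\right) = 7 \left(-35 - - \frac{10}{3}\right) = 7 \left(-35 + \frac{10}{3}\right) = 7 \left(- \frac{95}{3}\right) = - \frac{665}{3} \approx -221.67$)
$\frac{1}{f + W{\left(13 \right)}} = \frac{1}{- \frac{665}{3} + \frac{1}{2 \cdot 13}} = \frac{1}{- \frac{665}{3} + \frac{1}{2} \cdot \frac{1}{13}} = \frac{1}{- \frac{665}{3} + \frac{1}{26}} = \frac{1}{- \frac{17287}{78}} = - \frac{78}{17287}$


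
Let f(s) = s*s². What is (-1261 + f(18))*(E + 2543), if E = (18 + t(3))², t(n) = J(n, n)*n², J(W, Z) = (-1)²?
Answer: 14956312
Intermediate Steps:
f(s) = s³
J(W, Z) = 1
t(n) = n² (t(n) = 1*n² = n²)
E = 729 (E = (18 + 3²)² = (18 + 9)² = 27² = 729)
(-1261 + f(18))*(E + 2543) = (-1261 + 18³)*(729 + 2543) = (-1261 + 5832)*3272 = 4571*3272 = 14956312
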